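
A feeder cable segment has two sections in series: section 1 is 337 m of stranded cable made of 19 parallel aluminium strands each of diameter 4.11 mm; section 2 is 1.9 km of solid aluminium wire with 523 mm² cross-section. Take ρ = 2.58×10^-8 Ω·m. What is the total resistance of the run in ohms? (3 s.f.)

Section 1: A_strand = π(2.0550e-03)² = 1.327e-05 m²; R₁ = ρL/(N·A_s) = (2.58×10^-8)(337)/(19×1.327e-05) = 0.03449 Ω
Section 2: A = 523 mm² = 5.230e-04 m²
R₂ = (2.58×10^-8)(1900)/(5.230e-04) = 0.09373 Ω
R = R₁ + R₂ = 0.128 Ω

0.128 Ω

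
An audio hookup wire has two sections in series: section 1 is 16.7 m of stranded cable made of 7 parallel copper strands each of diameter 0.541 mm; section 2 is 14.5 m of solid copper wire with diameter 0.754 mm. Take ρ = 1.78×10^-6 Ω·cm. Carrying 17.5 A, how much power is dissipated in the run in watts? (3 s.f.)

234 W

ρ = 1.78×10^-6 Ω·cm = 1.78×10^-8 Ω·m
Section 1: A_strand = π(2.7050e-04)² = 2.299e-07 m²; R₁ = ρL/(N·A_s) = (1.78×10^-8)(16.7)/(7×2.299e-07) = 0.1847 Ω
Section 2: A = π(d/2)² = π(3.7700e-04 m)² = 4.465e-07 m²
R₂ = (1.78×10^-8)(14.5)/(4.465e-07) = 0.578 Ω
R = R₁ + R₂ = 0.7628 Ω
P = I²R = (17.5)² × 0.7628 = 234 W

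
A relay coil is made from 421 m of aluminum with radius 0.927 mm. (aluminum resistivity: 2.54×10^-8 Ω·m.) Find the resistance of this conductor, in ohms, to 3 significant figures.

A = πr² = π(9.2700e-04 m)² = 2.700e-06 m²
R = ρL/A = (2.54×10^-8)(421 m)/(2.700e-06 m²) = 3.96 Ω

3.96 Ω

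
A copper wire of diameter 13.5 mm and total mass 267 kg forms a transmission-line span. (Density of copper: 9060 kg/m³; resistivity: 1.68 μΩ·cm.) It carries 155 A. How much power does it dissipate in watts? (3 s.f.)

581 W

ρ = 1.68 μΩ·cm = 1.68×10^-8 Ω·m
A = π(d/2)² = π(6.7500e-03 m)² = 1.4314e-04 m²
L = m/(density·A) = 267/(9060×1.4314e-04) = 205.9 m
R = ρL/A = (1.68×10^-8)(205.9)/(1.4314e-04) = 0.02416 Ω
P = I²R = (155)² × 0.02416 = 581 W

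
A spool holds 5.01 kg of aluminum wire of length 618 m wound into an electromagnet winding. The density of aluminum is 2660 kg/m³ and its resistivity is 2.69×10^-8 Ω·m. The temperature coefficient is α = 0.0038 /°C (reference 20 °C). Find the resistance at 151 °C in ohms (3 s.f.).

8.17 Ω

A = m/(density·L) = 5.01/(2660×618) = 3.0477e-06 m²
R = ρL/A = (2.69×10^-8)(618)/(3.0477e-06) = 5.455 Ω
R(151 °C) = 5.455 × (1 + 0.0038×131) = 8.17 Ω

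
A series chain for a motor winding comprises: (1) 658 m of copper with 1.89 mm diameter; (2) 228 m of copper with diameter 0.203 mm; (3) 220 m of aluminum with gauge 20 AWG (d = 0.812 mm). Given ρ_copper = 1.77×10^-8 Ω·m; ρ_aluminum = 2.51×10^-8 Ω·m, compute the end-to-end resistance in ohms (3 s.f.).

140 Ω

Seg 1: A = π(d/2)² = π(9.4500e-04 m)² = 2.806e-06 m²
R_1 = (1.77×10^-8)(658)/(2.806e-06) = 4.151 Ω
Seg 2: A = π(d/2)² = π(1.0150e-04 m)² = 3.237e-08 m²
R_2 = (1.77×10^-8)(228)/(3.237e-08) = 124.7 Ω
Seg 3: A = π(0.812/2 mm)² = π(4.0600e-04 m)² = 5.178e-07 m²
R_3 = (2.51×10^-8)(220)/(5.178e-07) = 10.66 Ω
R_total = R_1 + R_2 + R_3 = 140 Ω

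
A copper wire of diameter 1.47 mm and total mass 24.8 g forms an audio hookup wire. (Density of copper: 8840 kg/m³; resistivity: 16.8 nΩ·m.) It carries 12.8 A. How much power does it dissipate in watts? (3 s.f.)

ρ = 16.8 nΩ·m = 1.68×10^-8 Ω·m
A = π(d/2)² = π(7.3500e-04 m)² = 1.6972e-06 m²
L = m/(density·A) = 0.0248/(8840×1.6972e-06) = 1.653 m
R = ρL/A = (1.68×10^-8)(1.653)/(1.6972e-06) = 0.01636 Ω
P = I²R = (12.8)² × 0.01636 = 2.68 W

2.68 W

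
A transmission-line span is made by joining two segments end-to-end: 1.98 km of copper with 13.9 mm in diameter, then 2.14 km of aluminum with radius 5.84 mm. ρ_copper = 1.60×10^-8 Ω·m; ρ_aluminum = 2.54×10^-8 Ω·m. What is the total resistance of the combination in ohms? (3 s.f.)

Segment 1: A = π(d/2)² = π(6.9500e-03 m)² = 1.517e-04 m²
R₁ = ρL/A = (1.60×10^-8)(1980)/(1.517e-04) = 0.2088 Ω
Segment 2: A = πr² = π(5.8400e-03 m)² = 1.071e-04 m²
R₂ = (2.54×10^-8)(2140)/(1.071e-04) = 0.5073 Ω
R = R₁ + R₂ = 0.716 Ω

0.716 Ω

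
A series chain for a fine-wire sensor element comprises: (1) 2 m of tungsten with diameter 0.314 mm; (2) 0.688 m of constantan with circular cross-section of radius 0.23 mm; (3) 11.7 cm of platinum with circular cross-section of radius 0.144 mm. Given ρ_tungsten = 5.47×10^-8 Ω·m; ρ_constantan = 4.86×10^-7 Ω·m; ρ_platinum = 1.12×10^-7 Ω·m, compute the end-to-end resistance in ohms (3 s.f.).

3.63 Ω

Seg 1: A = π(d/2)² = π(1.5700e-04 m)² = 7.744e-08 m²
R_1 = (5.47×10^-8)(2)/(7.744e-08) = 1.413 Ω
Seg 2: A = πr² = π(2.3000e-04 m)² = 1.662e-07 m²
R_2 = (4.86×10^-7)(0.688)/(1.662e-07) = 2.012 Ω
Seg 3: A = πr² = π(1.4400e-04 m)² = 6.514e-08 m²
R_3 = (1.12×10^-7)(0.117)/(6.514e-08) = 0.2012 Ω
R_total = R_1 + R_2 + R_3 = 3.63 Ω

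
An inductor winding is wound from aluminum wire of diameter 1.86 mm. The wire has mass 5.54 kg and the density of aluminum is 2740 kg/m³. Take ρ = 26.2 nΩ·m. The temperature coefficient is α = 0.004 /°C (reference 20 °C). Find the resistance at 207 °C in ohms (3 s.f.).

12.5 Ω

ρ = 26.2 nΩ·m = 2.62×10^-8 Ω·m
A = π(d/2)² = π(9.3000e-04 m)² = 2.7172e-06 m²
L = m/(density·A) = 5.54/(2740×2.7172e-06) = 744.1 m
R = ρL/A = (2.62×10^-8)(744.1)/(2.7172e-06) = 7.175 Ω
R(207 °C) = 7.175 × (1 + 0.004×187) = 12.5 Ω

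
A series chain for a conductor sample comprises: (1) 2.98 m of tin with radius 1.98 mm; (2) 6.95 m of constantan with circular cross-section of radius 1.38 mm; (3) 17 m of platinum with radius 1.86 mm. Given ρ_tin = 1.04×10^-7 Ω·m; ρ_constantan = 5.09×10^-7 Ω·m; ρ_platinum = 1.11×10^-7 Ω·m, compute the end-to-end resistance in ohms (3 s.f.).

Seg 1: A = πr² = π(1.9800e-03 m)² = 1.232e-05 m²
R_1 = (1.04×10^-7)(2.98)/(1.232e-05) = 0.02516 Ω
Seg 2: A = πr² = π(1.3800e-03 m)² = 5.983e-06 m²
R_2 = (5.09×10^-7)(6.95)/(5.983e-06) = 0.5913 Ω
Seg 3: A = πr² = π(1.8600e-03 m)² = 1.087e-05 m²
R_3 = (1.11×10^-7)(17)/(1.087e-05) = 0.1736 Ω
R_total = R_1 + R_2 + R_3 = 0.790 Ω

0.790 Ω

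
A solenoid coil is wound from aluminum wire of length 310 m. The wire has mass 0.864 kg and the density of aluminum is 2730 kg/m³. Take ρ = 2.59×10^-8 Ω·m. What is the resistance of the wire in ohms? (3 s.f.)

7.86 Ω

A = m/(density·L) = 0.864/(2730×310) = 1.0209e-06 m²
R = ρL/A = (2.59×10^-8)(310)/(1.0209e-06) = 7.86 Ω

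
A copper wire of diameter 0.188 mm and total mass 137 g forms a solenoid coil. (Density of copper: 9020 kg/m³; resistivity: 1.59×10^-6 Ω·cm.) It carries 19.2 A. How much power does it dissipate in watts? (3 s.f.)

1.16×10^5 W

ρ = 1.59×10^-6 Ω·cm = 1.59×10^-8 Ω·m
A = π(d/2)² = π(9.4000e-05 m)² = 2.7759e-08 m²
L = m/(density·A) = 0.137/(9020×2.7759e-08) = 547.2 m
R = ρL/A = (1.59×10^-8)(547.2)/(2.7759e-08) = 313.4 Ω
P = I²R = (19.2)² × 313.4 = 1.16×10^5 W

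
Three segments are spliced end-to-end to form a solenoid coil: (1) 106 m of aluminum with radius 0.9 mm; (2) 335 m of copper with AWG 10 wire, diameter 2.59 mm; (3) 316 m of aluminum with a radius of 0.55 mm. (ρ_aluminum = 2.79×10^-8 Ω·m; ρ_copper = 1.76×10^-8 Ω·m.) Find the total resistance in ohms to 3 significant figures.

Seg 1: A = πr² = π(9.0000e-04 m)² = 2.545e-06 m²
R_1 = (2.79×10^-8)(106)/(2.545e-06) = 1.162 Ω
Seg 2: A = π(2.59/2 mm)² = π(1.2950e-03 m)² = 5.269e-06 m²
R_2 = (1.76×10^-8)(335)/(5.269e-06) = 1.119 Ω
Seg 3: A = πr² = π(5.5000e-04 m)² = 9.503e-07 m²
R_3 = (2.79×10^-8)(316)/(9.503e-07) = 9.277 Ω
R_total = R_1 + R_2 + R_3 = 11.6 Ω

11.6 Ω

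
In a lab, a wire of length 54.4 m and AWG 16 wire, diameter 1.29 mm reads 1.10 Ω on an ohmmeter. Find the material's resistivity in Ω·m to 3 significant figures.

2.64×10^-8 Ω·m

A = π(1.29/2 mm)² = π(6.4500e-04 m)² = 1.307e-06 m²
ρ = RA/L = (1.1)(1.307e-06)/(54.4) = 2.64×10^-8 Ω·m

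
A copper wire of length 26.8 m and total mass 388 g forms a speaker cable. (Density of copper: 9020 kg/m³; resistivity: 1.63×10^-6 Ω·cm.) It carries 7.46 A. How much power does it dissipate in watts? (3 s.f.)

15.1 W

ρ = 1.63×10^-6 Ω·cm = 1.63×10^-8 Ω·m
A = m/(density·L) = 0.388/(9020×26.8) = 1.6051e-06 m²
R = ρL/A = (1.63×10^-8)(26.8)/(1.6051e-06) = 0.2722 Ω
P = I²R = (7.46)² × 0.2722 = 15.1 W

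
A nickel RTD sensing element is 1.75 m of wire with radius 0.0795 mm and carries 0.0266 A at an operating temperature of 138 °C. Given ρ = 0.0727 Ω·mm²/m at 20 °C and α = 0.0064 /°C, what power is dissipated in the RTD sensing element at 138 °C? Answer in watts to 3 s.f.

ρ = 0.0727 Ω·mm²/m = 7.27×10^-8 Ω·m
A = πr² = π(7.9500e-05 m)² = 1.986e-08 m²
R₍20₎ = ρL/A = (7.27×10^-8)(1.75)/(1.986e-08) = 6.407 Ω
R₍138₎ = R₍20₎(1 + αΔT) = 6.407 × (1 + 0.0064×118) = 11.25 Ω
P = I²R = (0.0266)² × 11.25 = 0.00796 W

0.00796 W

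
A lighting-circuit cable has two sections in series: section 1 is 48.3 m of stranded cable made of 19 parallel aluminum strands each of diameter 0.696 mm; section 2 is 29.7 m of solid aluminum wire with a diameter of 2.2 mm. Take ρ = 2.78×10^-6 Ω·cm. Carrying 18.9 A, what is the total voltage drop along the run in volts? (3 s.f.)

ρ = 2.78×10^-6 Ω·cm = 2.78×10^-8 Ω·m
Section 1: A_strand = π(3.4800e-04)² = 3.805e-07 m²; R₁ = ρL/(N·A_s) = (2.78×10^-8)(48.3)/(19×3.805e-07) = 0.1858 Ω
Section 2: A = π(d/2)² = π(1.1000e-03 m)² = 3.801e-06 m²
R₂ = (2.78×10^-8)(29.7)/(3.801e-06) = 0.2172 Ω
R = R₁ + R₂ = 0.403 Ω
V = IR = 18.9 × 0.403 = 7.62 V

7.62 V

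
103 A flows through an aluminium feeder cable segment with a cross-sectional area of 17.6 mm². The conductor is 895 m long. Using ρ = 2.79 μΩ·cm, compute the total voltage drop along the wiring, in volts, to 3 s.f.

146 V

ρ = 2.79 μΩ·cm = 2.79×10^-8 Ω·m
A = 17.6 mm² = 1.760e-05 m²
R = ρL/A = (2.79×10^-8)(895)/(1.760e-05) = 1.419 Ω
V = IR = 103 × 1.419 = 146 V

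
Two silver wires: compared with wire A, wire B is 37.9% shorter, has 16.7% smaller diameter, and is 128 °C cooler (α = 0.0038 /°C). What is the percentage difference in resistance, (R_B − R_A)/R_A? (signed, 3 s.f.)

-54.0%

R ∝ ρL/d² with ρ ∝ (1+αΔT), so R_B/R_A = (1 − 37.9/100) × (1 − 16.7/100)⁻² × (1 − 0.0038×128)
= 0.621 × 1.441 × 0.5136 = 0.4597
(R_B − R_A)/R_A = 0.4597 − 1 = -54.0%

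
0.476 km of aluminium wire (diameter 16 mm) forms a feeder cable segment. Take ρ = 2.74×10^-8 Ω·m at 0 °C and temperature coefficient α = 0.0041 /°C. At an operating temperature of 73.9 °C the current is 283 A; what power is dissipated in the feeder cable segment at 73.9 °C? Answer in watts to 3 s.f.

6770 W

A = π(d/2)² = π(8.0000e-03 m)² = 2.011e-04 m²
R₍0₎ = ρL/A = (2.74×10^-8)(476)/(2.011e-04) = 0.06487 Ω
R₍73.9₎ = R₍0₎(1 + αΔT) = 0.06487 × (1 + 0.0041×73.9) = 0.08452 Ω
P = I²R = (283)² × 0.08452 = 6770 W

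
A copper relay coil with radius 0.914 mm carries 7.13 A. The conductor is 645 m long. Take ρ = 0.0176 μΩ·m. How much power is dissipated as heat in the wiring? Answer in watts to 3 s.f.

ρ = 0.0176 μΩ·m = 1.76×10^-8 Ω·m
A = πr² = π(9.1400e-04 m)² = 2.624e-06 m²
R = ρL/A = (1.76×10^-8)(645)/(2.624e-06) = 4.325 Ω
P = I²R = (7.13)² × 4.325 = 220 W

220 W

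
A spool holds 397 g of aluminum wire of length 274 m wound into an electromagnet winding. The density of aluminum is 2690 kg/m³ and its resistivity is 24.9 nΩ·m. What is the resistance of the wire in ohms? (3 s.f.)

12.7 Ω

ρ = 24.9 nΩ·m = 2.49×10^-8 Ω·m
A = m/(density·L) = 0.397/(2690×274) = 5.3863e-07 m²
R = ρL/A = (2.49×10^-8)(274)/(5.3863e-07) = 12.7 Ω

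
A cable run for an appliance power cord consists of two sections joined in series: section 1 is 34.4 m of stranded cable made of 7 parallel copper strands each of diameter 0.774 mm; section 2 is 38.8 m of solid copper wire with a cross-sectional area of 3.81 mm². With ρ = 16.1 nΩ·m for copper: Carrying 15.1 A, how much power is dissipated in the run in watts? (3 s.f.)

ρ = 16.1 nΩ·m = 1.61×10^-8 Ω·m
Section 1: A_strand = π(3.8700e-04)² = 4.705e-07 m²; R₁ = ρL/(N·A_s) = (1.61×10^-8)(34.4)/(7×4.705e-07) = 0.1682 Ω
Section 2: A = 3.81 mm² = 3.810e-06 m²
R₂ = (1.61×10^-8)(38.8)/(3.810e-06) = 0.164 Ω
R = R₁ + R₂ = 0.3321 Ω
P = I²R = (15.1)² × 0.3321 = 75.7 W

75.7 W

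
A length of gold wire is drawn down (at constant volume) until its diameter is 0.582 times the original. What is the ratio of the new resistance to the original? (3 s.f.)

Volume constant ⇒ L' = L/r² with r = 0.582. R' = ρL'/A' = ρ(L/r²)/(πr²d₀²/4) = R/r⁴.
Factor = 8.72

8.72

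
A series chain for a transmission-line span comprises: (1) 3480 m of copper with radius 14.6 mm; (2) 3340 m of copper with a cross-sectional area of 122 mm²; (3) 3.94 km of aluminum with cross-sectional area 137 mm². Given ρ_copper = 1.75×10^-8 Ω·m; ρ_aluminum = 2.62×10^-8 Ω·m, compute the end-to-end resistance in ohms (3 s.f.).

1.32 Ω

Seg 1: A = πr² = π(1.4600e-02 m)² = 6.697e-04 m²
R_1 = (1.75×10^-8)(3480)/(6.697e-04) = 0.09094 Ω
Seg 2: A = 122 mm² = 1.220e-04 m²
R_2 = (1.75×10^-8)(3340)/(1.220e-04) = 0.4791 Ω
Seg 3: A = 137 mm² = 1.370e-04 m²
R_3 = (2.62×10^-8)(3940)/(1.370e-04) = 0.7535 Ω
R_total = R_1 + R_2 + R_3 = 1.32 Ω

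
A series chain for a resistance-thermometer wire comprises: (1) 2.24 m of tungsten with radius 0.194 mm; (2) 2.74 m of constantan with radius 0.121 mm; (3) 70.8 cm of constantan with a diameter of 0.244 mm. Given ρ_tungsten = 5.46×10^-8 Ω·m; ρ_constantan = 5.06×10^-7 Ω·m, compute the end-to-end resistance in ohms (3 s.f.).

38.8 Ω

Seg 1: A = πr² = π(1.9400e-04 m)² = 1.182e-07 m²
R_1 = (5.46×10^-8)(2.24)/(1.182e-07) = 1.034 Ω
Seg 2: A = πr² = π(1.2100e-04 m)² = 4.600e-08 m²
R_2 = (5.06×10^-7)(2.74)/(4.600e-08) = 30.14 Ω
Seg 3: A = π(d/2)² = π(1.2200e-04 m)² = 4.676e-08 m²
R_3 = (5.06×10^-7)(0.708)/(4.676e-08) = 7.662 Ω
R_total = R_1 + R_2 + R_3 = 38.8 Ω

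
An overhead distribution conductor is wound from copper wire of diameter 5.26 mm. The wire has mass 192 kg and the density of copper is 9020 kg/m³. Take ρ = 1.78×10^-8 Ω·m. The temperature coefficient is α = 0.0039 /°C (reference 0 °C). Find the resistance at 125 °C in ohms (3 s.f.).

A = π(d/2)² = π(2.6300e-03 m)² = 2.1730e-05 m²
L = m/(density·A) = 192/(9020×2.1730e-05) = 979.6 m
R = ρL/A = (1.78×10^-8)(979.6)/(2.1730e-05) = 0.8024 Ω
R(125 °C) = 0.8024 × (1 + 0.0039×125) = 1.19 Ω

1.19 Ω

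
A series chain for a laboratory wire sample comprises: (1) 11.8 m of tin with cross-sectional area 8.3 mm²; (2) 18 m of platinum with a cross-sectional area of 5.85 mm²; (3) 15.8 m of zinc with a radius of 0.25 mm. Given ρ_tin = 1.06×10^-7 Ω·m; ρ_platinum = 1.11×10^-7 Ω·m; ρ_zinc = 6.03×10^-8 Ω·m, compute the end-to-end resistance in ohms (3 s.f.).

Seg 1: A = 8.3 mm² = 8.300e-06 m²
R_1 = (1.06×10^-7)(11.8)/(8.300e-06) = 0.1507 Ω
Seg 2: A = 5.85 mm² = 5.850e-06 m²
R_2 = (1.11×10^-7)(18)/(5.850e-06) = 0.3415 Ω
Seg 3: A = πr² = π(2.5000e-04 m)² = 1.963e-07 m²
R_3 = (6.03×10^-8)(15.8)/(1.963e-07) = 4.852 Ω
R_total = R_1 + R_2 + R_3 = 5.34 Ω

5.34 Ω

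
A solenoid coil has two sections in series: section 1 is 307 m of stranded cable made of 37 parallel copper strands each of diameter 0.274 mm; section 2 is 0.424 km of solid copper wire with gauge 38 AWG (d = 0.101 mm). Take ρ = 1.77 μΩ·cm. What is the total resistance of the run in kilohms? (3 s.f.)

ρ = 1.77 μΩ·cm = 1.77×10^-8 Ω·m
Section 1: A_strand = π(1.3700e-04)² = 5.896e-08 m²; R₁ = ρL/(N·A_s) = (1.77×10^-8)(307)/(37×5.896e-08) = 2.491 Ω
Section 2: A = π(0.101/2 mm)² = π(5.0500e-05 m)² = 8.012e-09 m²
R₂ = (1.77×10^-8)(424)/(8.012e-09) = 936.7 Ω
R = R₁ + R₂ = 0.939 kΩ

0.939 kΩ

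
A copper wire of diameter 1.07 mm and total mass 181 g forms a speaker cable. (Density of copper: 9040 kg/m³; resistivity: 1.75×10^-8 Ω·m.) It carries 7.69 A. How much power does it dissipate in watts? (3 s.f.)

A = π(d/2)² = π(5.3500e-04 m)² = 8.9920e-07 m²
L = m/(density·A) = 0.181/(9040×8.9920e-07) = 22.27 m
R = ρL/A = (1.75×10^-8)(22.27)/(8.9920e-07) = 0.4333 Ω
P = I²R = (7.69)² × 0.4333 = 25.6 W

25.6 W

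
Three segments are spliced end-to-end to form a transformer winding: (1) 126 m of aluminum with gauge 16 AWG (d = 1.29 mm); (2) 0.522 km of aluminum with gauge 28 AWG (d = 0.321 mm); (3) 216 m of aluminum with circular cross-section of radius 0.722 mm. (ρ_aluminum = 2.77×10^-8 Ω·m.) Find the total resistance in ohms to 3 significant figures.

185 Ω

Seg 1: A = π(1.29/2 mm)² = π(6.4500e-04 m)² = 1.307e-06 m²
R_1 = (2.77×10^-8)(126)/(1.307e-06) = 2.67 Ω
Seg 2: A = π(0.321/2 mm)² = π(1.6050e-04 m)² = 8.093e-08 m²
R_2 = (2.77×10^-8)(522)/(8.093e-08) = 178.7 Ω
Seg 3: A = πr² = π(7.2200e-04 m)² = 1.638e-06 m²
R_3 = (2.77×10^-8)(216)/(1.638e-06) = 3.654 Ω
R_total = R_1 + R_2 + R_3 = 185 Ω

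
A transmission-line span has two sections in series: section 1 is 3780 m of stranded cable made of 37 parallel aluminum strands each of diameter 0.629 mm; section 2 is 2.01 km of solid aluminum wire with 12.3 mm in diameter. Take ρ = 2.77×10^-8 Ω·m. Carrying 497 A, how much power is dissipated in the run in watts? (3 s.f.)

Section 1: A_strand = π(3.1450e-04)² = 3.107e-07 m²; R₁ = ρL/(N·A_s) = (2.77×10^-8)(3780)/(37×3.107e-07) = 9.107 Ω
Section 2: A = π(d/2)² = π(6.1500e-03 m)² = 1.188e-04 m²
R₂ = (2.77×10^-8)(2010)/(1.188e-04) = 0.4686 Ω
R = R₁ + R₂ = 9.576 Ω
P = I²R = (497)² × 9.576 = 2.37×10^6 W

2.37×10^6 W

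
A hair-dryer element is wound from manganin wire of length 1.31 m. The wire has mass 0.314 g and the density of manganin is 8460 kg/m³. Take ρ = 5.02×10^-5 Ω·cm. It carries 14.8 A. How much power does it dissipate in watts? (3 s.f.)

ρ = 5.02×10^-5 Ω·cm = 5.02×10^-7 Ω·m
A = m/(density·L) = 3.140×10^-4/(8460×1.31) = 2.8333e-08 m²
R = ρL/A = (5.02×10^-7)(1.31)/(2.8333e-08) = 23.21 Ω
P = I²R = (14.8)² × 23.21 = 5080 W

5080 W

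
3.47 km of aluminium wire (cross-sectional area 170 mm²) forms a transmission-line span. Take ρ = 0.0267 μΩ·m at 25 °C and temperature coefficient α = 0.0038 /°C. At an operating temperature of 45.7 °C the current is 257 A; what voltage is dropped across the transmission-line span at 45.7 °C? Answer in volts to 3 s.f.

151 V

ρ = 0.0267 μΩ·m = 2.67×10^-8 Ω·m
A = 170 mm² = 1.700e-04 m²
R₍25₎ = ρL/A = (2.67×10^-8)(3470)/(1.700e-04) = 0.545 Ω
R₍45.7₎ = R₍25₎(1 + αΔT) = 0.545 × (1 + 0.0038×20.7) = 0.5879 Ω
V = IR = 257 × 0.5879 = 151 V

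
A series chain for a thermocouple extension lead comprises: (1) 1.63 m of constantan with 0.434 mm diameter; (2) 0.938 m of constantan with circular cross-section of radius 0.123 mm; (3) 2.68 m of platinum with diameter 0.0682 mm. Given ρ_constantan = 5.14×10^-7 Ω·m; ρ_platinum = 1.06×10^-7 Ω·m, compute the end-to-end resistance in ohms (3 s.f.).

93.6 Ω

Seg 1: A = π(d/2)² = π(2.1700e-04 m)² = 1.479e-07 m²
R_1 = (5.14×10^-7)(1.63)/(1.479e-07) = 5.663 Ω
Seg 2: A = πr² = π(1.2300e-04 m)² = 4.753e-08 m²
R_2 = (5.14×10^-7)(0.938)/(4.753e-08) = 10.14 Ω
Seg 3: A = π(d/2)² = π(3.4100e-05 m)² = 3.653e-09 m²
R_3 = (1.06×10^-7)(2.68)/(3.653e-09) = 77.76 Ω
R_total = R_1 + R_2 + R_3 = 93.6 Ω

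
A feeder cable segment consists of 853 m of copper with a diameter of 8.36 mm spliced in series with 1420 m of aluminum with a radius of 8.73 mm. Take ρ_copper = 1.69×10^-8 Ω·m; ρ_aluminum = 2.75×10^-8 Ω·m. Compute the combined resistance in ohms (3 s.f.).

Segment 1: A = π(d/2)² = π(4.1800e-03 m)² = 5.489e-05 m²
R₁ = ρL/A = (1.69×10^-8)(853)/(5.489e-05) = 0.2626 Ω
Segment 2: A = πr² = π(8.7300e-03 m)² = 2.394e-04 m²
R₂ = (2.75×10^-8)(1420)/(2.394e-04) = 0.1631 Ω
R = R₁ + R₂ = 0.426 Ω

0.426 Ω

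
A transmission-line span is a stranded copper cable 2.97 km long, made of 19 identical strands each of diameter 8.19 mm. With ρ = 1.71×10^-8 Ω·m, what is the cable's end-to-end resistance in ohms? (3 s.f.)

0.0507 Ω

A_strand = π(4.0950e-03 m)² = 5.268e-05 m²
R_strand = ρL/A = (1.71×10^-8)(2970)/(5.268e-05) = 0.964 Ω
R_total = R_strand/N = 0.964/19 = 0.0507 Ω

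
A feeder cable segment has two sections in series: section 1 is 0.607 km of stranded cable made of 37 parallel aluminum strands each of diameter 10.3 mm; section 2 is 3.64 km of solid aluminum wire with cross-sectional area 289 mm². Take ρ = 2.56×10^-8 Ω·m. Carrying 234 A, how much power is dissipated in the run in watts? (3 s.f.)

17900 W

Section 1: A_strand = π(5.1500e-03)² = 8.332e-05 m²; R₁ = ρL/(N·A_s) = (2.56×10^-8)(607)/(37×8.332e-05) = 0.00504 Ω
Section 2: A = 289 mm² = 2.890e-04 m²
R₂ = (2.56×10^-8)(3640)/(2.890e-04) = 0.3224 Ω
R = R₁ + R₂ = 0.3275 Ω
P = I²R = (234)² × 0.3275 = 17900 W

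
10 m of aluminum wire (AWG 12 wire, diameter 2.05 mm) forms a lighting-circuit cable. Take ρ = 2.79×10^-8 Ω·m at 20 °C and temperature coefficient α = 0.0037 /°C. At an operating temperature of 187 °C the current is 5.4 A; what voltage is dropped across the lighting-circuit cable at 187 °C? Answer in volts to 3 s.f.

A = π(2.05/2 mm)² = π(1.0250e-03 m)² = 3.301e-06 m²
R₍20₎ = ρL/A = (2.79×10^-8)(10)/(3.301e-06) = 0.08453 Ω
R₍187₎ = R₍20₎(1 + αΔT) = 0.08453 × (1 + 0.0037×167) = 0.1368 Ω
V = IR = 5.4 × 0.1368 = 0.739 V

0.739 V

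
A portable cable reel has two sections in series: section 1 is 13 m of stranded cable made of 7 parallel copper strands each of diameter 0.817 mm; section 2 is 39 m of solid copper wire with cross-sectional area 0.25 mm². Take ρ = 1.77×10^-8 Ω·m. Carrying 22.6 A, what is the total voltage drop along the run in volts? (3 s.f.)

63.8 V

Section 1: A_strand = π(4.0850e-04)² = 5.242e-07 m²; R₁ = ρL/(N·A_s) = (1.77×10^-8)(13)/(7×5.242e-07) = 0.0627 Ω
Section 2: A = 0.25 mm² = 2.500e-07 m²
R₂ = (1.77×10^-8)(39)/(2.500e-07) = 2.761 Ω
R = R₁ + R₂ = 2.824 Ω
V = IR = 22.6 × 2.824 = 63.8 V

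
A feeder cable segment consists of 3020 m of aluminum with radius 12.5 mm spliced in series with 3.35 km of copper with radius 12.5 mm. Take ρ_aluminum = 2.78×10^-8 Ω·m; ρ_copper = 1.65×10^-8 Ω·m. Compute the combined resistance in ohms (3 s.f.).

0.284 Ω

Segment 1: A = πr² = π(1.2500e-02 m)² = 4.909e-04 m²
R₁ = ρL/A = (2.78×10^-8)(3020)/(4.909e-04) = 0.171 Ω
R₂ = (1.65×10^-8)(3350)/(4.909e-04) = 0.1126 Ω
R = R₁ + R₂ = 0.284 Ω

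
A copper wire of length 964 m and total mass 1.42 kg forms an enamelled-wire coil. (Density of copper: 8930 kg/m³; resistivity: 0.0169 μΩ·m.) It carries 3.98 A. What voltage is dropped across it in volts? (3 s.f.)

393 V

ρ = 0.0169 μΩ·m = 1.69×10^-8 Ω·m
A = m/(density·L) = 1.42/(8930×964) = 1.6495e-07 m²
R = ρL/A = (1.69×10^-8)(964)/(1.6495e-07) = 98.77 Ω
V = IR = 3.98 × 98.77 = 393 V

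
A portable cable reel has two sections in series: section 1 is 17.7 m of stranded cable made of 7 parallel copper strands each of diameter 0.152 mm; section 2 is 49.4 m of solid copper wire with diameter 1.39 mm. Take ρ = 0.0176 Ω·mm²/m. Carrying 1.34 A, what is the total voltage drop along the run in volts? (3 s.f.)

4.05 V

ρ = 0.0176 Ω·mm²/m = 1.76×10^-8 Ω·m
Section 1: A_strand = π(7.6000e-05)² = 1.815e-08 m²; R₁ = ρL/(N·A_s) = (1.76×10^-8)(17.7)/(7×1.815e-08) = 2.453 Ω
Section 2: A = π(d/2)² = π(6.9500e-04 m)² = 1.517e-06 m²
R₂ = (1.76×10^-8)(49.4)/(1.517e-06) = 0.573 Ω
R = R₁ + R₂ = 3.025 Ω
V = IR = 1.34 × 3.025 = 4.05 V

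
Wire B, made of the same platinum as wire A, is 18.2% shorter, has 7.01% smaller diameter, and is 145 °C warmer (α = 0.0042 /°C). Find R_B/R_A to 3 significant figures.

R ∝ ρL/d² with ρ ∝ (1+αΔT), so R_B/R_A = (1 − 18.2/100) × (1 − 7.01/100)⁻² × (1 + 0.0042×145)
= 0.818 × 1.157 × 1.609 = 1.52

1.52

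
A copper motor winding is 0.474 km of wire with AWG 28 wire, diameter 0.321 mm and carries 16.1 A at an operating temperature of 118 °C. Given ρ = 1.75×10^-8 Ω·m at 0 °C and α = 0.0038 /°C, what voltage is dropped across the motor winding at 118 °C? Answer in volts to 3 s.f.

2390 V

A = π(0.321/2 mm)² = π(1.6050e-04 m)² = 8.093e-08 m²
R₍0₎ = ρL/A = (1.75×10^-8)(474)/(8.093e-08) = 102.5 Ω
R₍118₎ = R₍0₎(1 + αΔT) = 102.5 × (1 + 0.0038×118) = 148.5 Ω
V = IR = 16.1 × 148.5 = 2390 V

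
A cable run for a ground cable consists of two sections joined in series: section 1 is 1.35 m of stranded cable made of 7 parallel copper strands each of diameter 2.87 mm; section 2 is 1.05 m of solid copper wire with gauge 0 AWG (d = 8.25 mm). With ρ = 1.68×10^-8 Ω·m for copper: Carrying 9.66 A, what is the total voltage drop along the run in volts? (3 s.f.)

0.00803 V

Section 1: A_strand = π(1.4350e-03)² = 6.469e-06 m²; R₁ = ρL/(N·A_s) = (1.68×10^-8)(1.35)/(7×6.469e-06) = 5.008×10^-4 Ω
Section 2: A = π(8.25/2 mm)² = π(4.1250e-03 m)² = 5.346e-05 m²
R₂ = (1.68×10^-8)(1.05)/(5.346e-05) = 3.300×10^-4 Ω
R = R₁ + R₂ = 8.308×10^-4 Ω
V = IR = 9.66 × 8.308×10^-4 = 0.00803 V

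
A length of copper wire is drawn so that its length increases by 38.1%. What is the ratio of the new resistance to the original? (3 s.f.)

1.91

k = 1 + 38.1/100 = 1.381; volume constant ⇒ A' = A/k, so R' = k²R.
Factor = 1.91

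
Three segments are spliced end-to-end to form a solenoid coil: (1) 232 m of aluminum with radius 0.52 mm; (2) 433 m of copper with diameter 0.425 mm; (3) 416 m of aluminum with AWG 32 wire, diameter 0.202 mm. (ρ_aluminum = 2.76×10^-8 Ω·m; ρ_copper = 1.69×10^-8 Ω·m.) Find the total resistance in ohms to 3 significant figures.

417 Ω

Seg 1: A = πr² = π(5.2000e-04 m)² = 8.495e-07 m²
R_1 = (2.76×10^-8)(232)/(8.495e-07) = 7.538 Ω
Seg 2: A = π(d/2)² = π(2.1250e-04 m)² = 1.419e-07 m²
R_2 = (1.69×10^-8)(433)/(1.419e-07) = 51.58 Ω
Seg 3: A = π(0.202/2 mm)² = π(1.0100e-04 m)² = 3.205e-08 m²
R_3 = (2.76×10^-8)(416)/(3.205e-08) = 358.3 Ω
R_total = R_1 + R_2 + R_3 = 417 Ω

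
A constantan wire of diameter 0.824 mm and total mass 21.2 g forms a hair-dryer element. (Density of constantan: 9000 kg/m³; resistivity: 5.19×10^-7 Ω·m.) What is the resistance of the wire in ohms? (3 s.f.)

A = π(d/2)² = π(4.1200e-04 m)² = 5.3327e-07 m²
L = m/(density·A) = 0.0212/(9000×5.3327e-07) = 4.417 m
R = ρL/A = (5.19×10^-7)(4.417)/(5.3327e-07) = 4.30 Ω

4.30 Ω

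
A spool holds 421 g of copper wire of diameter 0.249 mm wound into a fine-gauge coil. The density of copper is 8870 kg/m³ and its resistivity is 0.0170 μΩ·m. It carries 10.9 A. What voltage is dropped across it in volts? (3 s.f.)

ρ = 0.0170 μΩ·m = 1.70×10^-8 Ω·m
A = π(d/2)² = π(1.2450e-04 m)² = 4.8695e-08 m²
L = m/(density·A) = 0.421/(8870×4.8695e-08) = 974.7 m
R = ρL/A = (1.70×10^-8)(974.7)/(4.8695e-08) = 340.3 Ω
V = IR = 10.9 × 340.3 = 3710 V

3710 V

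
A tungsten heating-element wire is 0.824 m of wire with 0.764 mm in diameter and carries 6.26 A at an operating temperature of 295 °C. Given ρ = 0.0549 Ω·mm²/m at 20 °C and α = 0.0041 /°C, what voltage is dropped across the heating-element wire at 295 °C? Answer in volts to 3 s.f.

1.31 V

ρ = 0.0549 Ω·mm²/m = 5.49×10^-8 Ω·m
A = π(d/2)² = π(3.8200e-04 m)² = 4.584e-07 m²
R₍20₎ = ρL/A = (5.49×10^-8)(0.824)/(4.584e-07) = 0.09868 Ω
R₍295₎ = R₍20₎(1 + αΔT) = 0.09868 × (1 + 0.0041×275) = 0.2099 Ω
V = IR = 6.26 × 0.2099 = 1.31 V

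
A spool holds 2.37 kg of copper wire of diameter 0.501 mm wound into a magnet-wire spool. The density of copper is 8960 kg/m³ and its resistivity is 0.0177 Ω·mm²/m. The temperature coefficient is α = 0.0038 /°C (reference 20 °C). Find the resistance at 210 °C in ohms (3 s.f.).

207 Ω

ρ = 0.0177 Ω·mm²/m = 1.77×10^-8 Ω·m
A = π(d/2)² = π(2.5050e-04 m)² = 1.9714e-07 m²
L = m/(density·A) = 2.37/(8960×1.9714e-07) = 1342 m
R = ρL/A = (1.77×10^-8)(1342)/(1.9714e-07) = 120.5 Ω
R(210 °C) = 120.5 × (1 + 0.0038×190) = 207 Ω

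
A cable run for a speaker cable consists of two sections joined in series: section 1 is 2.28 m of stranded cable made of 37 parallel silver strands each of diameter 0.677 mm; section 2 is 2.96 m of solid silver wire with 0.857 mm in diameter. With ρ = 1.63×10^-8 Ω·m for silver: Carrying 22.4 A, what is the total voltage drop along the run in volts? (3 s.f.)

Section 1: A_strand = π(3.3850e-04)² = 3.600e-07 m²; R₁ = ρL/(N·A_s) = (1.63×10^-8)(2.28)/(37×3.600e-07) = 0.00279 Ω
Section 2: A = π(d/2)² = π(4.2850e-04 m)² = 5.768e-07 m²
R₂ = (1.63×10^-8)(2.96)/(5.768e-07) = 0.08364 Ω
R = R₁ + R₂ = 0.08643 Ω
V = IR = 22.4 × 0.08643 = 1.94 V

1.94 V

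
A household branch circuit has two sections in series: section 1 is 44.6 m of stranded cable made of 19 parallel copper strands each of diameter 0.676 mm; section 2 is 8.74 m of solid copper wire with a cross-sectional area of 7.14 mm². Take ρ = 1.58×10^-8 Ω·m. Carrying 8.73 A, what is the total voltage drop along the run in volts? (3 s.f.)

1.07 V

Section 1: A_strand = π(3.3800e-04)² = 3.589e-07 m²; R₁ = ρL/(N·A_s) = (1.58×10^-8)(44.6)/(19×3.589e-07) = 0.1033 Ω
Section 2: A = 7.14 mm² = 7.140e-06 m²
R₂ = (1.58×10^-8)(8.74)/(7.140e-06) = 0.01934 Ω
R = R₁ + R₂ = 0.1227 Ω
V = IR = 8.73 × 0.1227 = 1.07 V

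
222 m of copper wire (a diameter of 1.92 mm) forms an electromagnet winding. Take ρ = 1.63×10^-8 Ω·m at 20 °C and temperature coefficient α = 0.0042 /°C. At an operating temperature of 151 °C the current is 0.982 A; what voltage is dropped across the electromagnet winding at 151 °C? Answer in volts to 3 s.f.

A = π(d/2)² = π(9.6000e-04 m)² = 2.895e-06 m²
R₍20₎ = ρL/A = (1.63×10^-8)(222)/(2.895e-06) = 1.25 Ω
R₍151₎ = R₍20₎(1 + αΔT) = 1.25 × (1 + 0.0042×131) = 1.937 Ω
V = IR = 0.982 × 1.937 = 1.90 V

1.90 V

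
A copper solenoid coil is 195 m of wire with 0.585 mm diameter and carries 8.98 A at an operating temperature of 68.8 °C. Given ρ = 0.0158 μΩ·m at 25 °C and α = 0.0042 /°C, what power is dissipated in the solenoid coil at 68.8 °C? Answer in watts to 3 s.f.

1090 W

ρ = 0.0158 μΩ·m = 1.58×10^-8 Ω·m
A = π(d/2)² = π(2.9250e-04 m)² = 2.688e-07 m²
R₍25₎ = ρL/A = (1.58×10^-8)(195)/(2.688e-07) = 11.46 Ω
R₍68.8₎ = R₍25₎(1 + αΔT) = 11.46 × (1 + 0.0042×43.8) = 13.57 Ω
P = I²R = (8.98)² × 13.57 = 1090 W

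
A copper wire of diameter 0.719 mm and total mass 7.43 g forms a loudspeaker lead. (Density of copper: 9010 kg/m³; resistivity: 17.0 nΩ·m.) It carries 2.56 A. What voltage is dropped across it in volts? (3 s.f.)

0.218 V

ρ = 17.0 nΩ·m = 1.70×10^-8 Ω·m
A = π(d/2)² = π(3.5950e-04 m)² = 4.0602e-07 m²
L = m/(density·A) = 0.00743/(9010×4.0602e-07) = 2.031 m
R = ρL/A = (1.70×10^-8)(2.031)/(4.0602e-07) = 0.08504 Ω
V = IR = 2.56 × 0.08504 = 0.218 V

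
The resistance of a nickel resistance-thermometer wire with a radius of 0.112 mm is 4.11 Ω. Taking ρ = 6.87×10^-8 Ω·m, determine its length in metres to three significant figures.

2.36 m

A = πr² = π(1.1200e-04 m)² = 3.941e-08 m²
L = RA/ρ = (4.11)(3.941e-08)/(6.87×10^-8) = 2.36 m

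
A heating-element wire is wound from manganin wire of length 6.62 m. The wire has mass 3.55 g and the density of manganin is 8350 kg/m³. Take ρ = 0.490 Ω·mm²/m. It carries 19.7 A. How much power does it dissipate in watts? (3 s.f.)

ρ = 0.490 Ω·mm²/m = 4.90×10^-7 Ω·m
A = m/(density·L) = 0.00355/(8350×6.62) = 6.4222e-08 m²
R = ρL/A = (4.90×10^-7)(6.62)/(6.4222e-08) = 50.51 Ω
P = I²R = (19.7)² × 50.51 = 19600 W

19600 W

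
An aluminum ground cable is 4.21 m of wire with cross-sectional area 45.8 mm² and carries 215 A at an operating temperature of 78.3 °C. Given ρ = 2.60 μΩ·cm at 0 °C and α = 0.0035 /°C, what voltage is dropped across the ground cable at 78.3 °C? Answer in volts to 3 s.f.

ρ = 2.60 μΩ·cm = 2.60×10^-8 Ω·m
A = 45.8 mm² = 4.580e-05 m²
R₍0₎ = ρL/A = (2.60×10^-8)(4.21)/(4.580e-05) = 0.00239 Ω
R₍78.3₎ = R₍0₎(1 + αΔT) = 0.00239 × (1 + 0.0035×78.3) = 0.003045 Ω
V = IR = 215 × 0.003045 = 0.655 V

0.655 V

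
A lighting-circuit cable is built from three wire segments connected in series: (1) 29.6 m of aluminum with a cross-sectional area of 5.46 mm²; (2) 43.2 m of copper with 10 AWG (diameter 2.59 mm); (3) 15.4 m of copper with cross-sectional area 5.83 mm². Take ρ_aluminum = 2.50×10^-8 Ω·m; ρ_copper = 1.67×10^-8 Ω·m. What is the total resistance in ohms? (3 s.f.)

Seg 1: A = 5.46 mm² = 5.460e-06 m²
R_1 = (2.50×10^-8)(29.6)/(5.460e-06) = 0.1355 Ω
Seg 2: A = π(2.59/2 mm)² = π(1.2950e-03 m)² = 5.269e-06 m²
R_2 = (1.67×10^-8)(43.2)/(5.269e-06) = 0.1369 Ω
Seg 3: A = 5.83 mm² = 5.830e-06 m²
R_3 = (1.67×10^-8)(15.4)/(5.830e-06) = 0.04411 Ω
R_total = R_1 + R_2 + R_3 = 0.317 Ω

0.317 Ω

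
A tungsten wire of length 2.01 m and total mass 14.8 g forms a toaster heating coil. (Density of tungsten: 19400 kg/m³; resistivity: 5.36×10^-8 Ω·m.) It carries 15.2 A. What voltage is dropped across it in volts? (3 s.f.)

4.31 V

A = m/(density·L) = 0.0148/(19400×2.01) = 3.7955e-07 m²
R = ρL/A = (5.36×10^-8)(2.01)/(3.7955e-07) = 0.2839 Ω
V = IR = 15.2 × 0.2839 = 4.31 V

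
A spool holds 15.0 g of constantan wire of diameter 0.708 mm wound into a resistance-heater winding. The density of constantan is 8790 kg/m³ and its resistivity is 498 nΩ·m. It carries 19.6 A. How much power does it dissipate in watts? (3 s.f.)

2110 W

ρ = 498 nΩ·m = 4.98×10^-7 Ω·m
A = π(d/2)² = π(3.5400e-04 m)² = 3.9369e-07 m²
L = m/(density·A) = 0.015/(8790×3.9369e-07) = 4.335 m
R = ρL/A = (4.98×10^-7)(4.335)/(3.9369e-07) = 5.483 Ω
P = I²R = (19.6)² × 5.483 = 2110 W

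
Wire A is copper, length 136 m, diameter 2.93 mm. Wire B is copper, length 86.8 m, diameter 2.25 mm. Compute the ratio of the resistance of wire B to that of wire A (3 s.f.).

1.08

R ∝ ρL/d², so R_B/R_A = (L_B/L_A) × (d_A/d_B)²
= (86.8/136) × (2.93/2.25)² = 1.08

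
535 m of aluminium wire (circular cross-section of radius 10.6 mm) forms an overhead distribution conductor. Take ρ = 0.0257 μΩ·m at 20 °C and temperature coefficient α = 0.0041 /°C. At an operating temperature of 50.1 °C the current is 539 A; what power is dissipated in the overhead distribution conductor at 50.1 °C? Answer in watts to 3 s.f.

12700 W

ρ = 0.0257 μΩ·m = 2.57×10^-8 Ω·m
A = πr² = π(1.0600e-02 m)² = 3.530e-04 m²
R₍20₎ = ρL/A = (2.57×10^-8)(535)/(3.530e-04) = 0.03895 Ω
R₍50.1₎ = R₍20₎(1 + αΔT) = 0.03895 × (1 + 0.0041×30.1) = 0.04376 Ω
P = I²R = (539)² × 0.04376 = 12700 W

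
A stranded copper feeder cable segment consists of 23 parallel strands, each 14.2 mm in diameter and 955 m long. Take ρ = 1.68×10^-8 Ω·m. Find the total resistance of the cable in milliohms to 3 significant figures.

4.40 mΩ

A_strand = π(7.1000e-03 m)² = 1.584e-04 m²
R_strand = ρL/A = (1.68×10^-8)(955)/(1.584e-04) = 0.1013 Ω
R_total = R_strand/N = 0.1013/23 = 4.40 mΩ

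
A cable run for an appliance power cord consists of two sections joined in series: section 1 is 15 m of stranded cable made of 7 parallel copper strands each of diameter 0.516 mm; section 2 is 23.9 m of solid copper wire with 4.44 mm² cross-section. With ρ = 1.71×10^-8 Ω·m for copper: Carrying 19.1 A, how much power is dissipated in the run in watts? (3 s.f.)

Section 1: A_strand = π(2.5800e-04)² = 2.091e-07 m²; R₁ = ρL/(N·A_s) = (1.71×10^-8)(15)/(7×2.091e-07) = 0.1752 Ω
Section 2: A = 4.44 mm² = 4.440e-06 m²
R₂ = (1.71×10^-8)(23.9)/(4.440e-06) = 0.09205 Ω
R = R₁ + R₂ = 0.2673 Ω
P = I²R = (19.1)² × 0.2673 = 97.5 W

97.5 W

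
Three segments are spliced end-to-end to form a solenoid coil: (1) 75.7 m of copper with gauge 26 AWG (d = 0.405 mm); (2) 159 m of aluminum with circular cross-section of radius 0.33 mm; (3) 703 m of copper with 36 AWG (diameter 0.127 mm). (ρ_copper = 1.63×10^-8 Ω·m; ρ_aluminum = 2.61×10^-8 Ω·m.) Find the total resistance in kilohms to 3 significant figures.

0.926 kΩ

Seg 1: A = π(0.405/2 mm)² = π(2.0250e-04 m)² = 1.288e-07 m²
R_1 = (1.63×10^-8)(75.7)/(1.288e-07) = 9.578 Ω
Seg 2: A = πr² = π(3.3000e-04 m)² = 3.421e-07 m²
R_2 = (2.61×10^-8)(159)/(3.421e-07) = 12.13 Ω
Seg 3: A = π(0.127/2 mm)² = π(6.3500e-05 m)² = 1.267e-08 m²
R_3 = (1.63×10^-8)(703)/(1.267e-08) = 904.6 Ω
R_total = R_1 + R_2 + R_3 = 0.926 kΩ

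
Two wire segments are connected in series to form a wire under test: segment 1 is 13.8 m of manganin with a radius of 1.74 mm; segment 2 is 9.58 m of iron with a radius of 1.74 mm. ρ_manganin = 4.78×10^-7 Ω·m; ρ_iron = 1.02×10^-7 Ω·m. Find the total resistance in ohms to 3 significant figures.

Segment 1: A = πr² = π(1.7400e-03 m)² = 9.511e-06 m²
R₁ = ρL/A = (4.78×10^-7)(13.8)/(9.511e-06) = 0.6935 Ω
R₂ = (1.02×10^-7)(9.58)/(9.511e-06) = 0.1027 Ω
R = R₁ + R₂ = 0.796 Ω

0.796 Ω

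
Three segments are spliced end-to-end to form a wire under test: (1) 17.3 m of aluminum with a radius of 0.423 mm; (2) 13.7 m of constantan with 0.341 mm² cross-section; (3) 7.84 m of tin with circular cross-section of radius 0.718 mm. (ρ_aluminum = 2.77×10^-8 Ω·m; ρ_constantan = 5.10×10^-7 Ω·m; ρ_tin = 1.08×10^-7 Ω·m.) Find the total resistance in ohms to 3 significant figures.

21.9 Ω

Seg 1: A = πr² = π(4.2300e-04 m)² = 5.621e-07 m²
R_1 = (2.77×10^-8)(17.3)/(5.621e-07) = 0.8525 Ω
Seg 2: A = 0.341 mm² = 3.410e-07 m²
R_2 = (5.10×10^-7)(13.7)/(3.410e-07) = 20.49 Ω
Seg 3: A = πr² = π(7.1800e-04 m)² = 1.620e-06 m²
R_3 = (1.08×10^-7)(7.84)/(1.620e-06) = 0.5228 Ω
R_total = R_1 + R_2 + R_3 = 21.9 Ω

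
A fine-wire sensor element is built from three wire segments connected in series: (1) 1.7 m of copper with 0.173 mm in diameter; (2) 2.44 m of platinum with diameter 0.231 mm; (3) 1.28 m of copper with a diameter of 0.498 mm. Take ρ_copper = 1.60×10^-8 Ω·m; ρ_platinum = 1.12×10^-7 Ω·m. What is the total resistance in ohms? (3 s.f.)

Seg 1: A = π(d/2)² = π(8.6500e-05 m)² = 2.351e-08 m²
R_1 = (1.60×10^-8)(1.7)/(2.351e-08) = 1.157 Ω
Seg 2: A = π(d/2)² = π(1.1550e-04 m)² = 4.191e-08 m²
R_2 = (1.12×10^-7)(2.44)/(4.191e-08) = 6.521 Ω
Seg 3: A = π(d/2)² = π(2.4900e-04 m)² = 1.948e-07 m²
R_3 = (1.60×10^-8)(1.28)/(1.948e-07) = 0.1051 Ω
R_total = R_1 + R_2 + R_3 = 7.78 Ω

7.78 Ω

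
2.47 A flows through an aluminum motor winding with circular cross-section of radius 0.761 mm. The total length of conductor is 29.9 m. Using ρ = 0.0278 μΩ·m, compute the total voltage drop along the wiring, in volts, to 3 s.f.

1.13 V

ρ = 0.0278 μΩ·m = 2.78×10^-8 Ω·m
A = πr² = π(7.6100e-04 m)² = 1.819e-06 m²
R = ρL/A = (2.78×10^-8)(29.9)/(1.819e-06) = 0.4569 Ω
V = IR = 2.47 × 0.4569 = 1.13 V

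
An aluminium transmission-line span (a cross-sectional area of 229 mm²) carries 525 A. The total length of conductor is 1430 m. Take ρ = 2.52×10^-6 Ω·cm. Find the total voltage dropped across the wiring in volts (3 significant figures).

ρ = 2.52×10^-6 Ω·cm = 2.52×10^-8 Ω·m
A = 229 mm² = 2.290e-04 m²
R = ρL/A = (2.52×10^-8)(1430)/(2.290e-04) = 0.1574 Ω
V = IR = 525 × 0.1574 = 82.6 V

82.6 V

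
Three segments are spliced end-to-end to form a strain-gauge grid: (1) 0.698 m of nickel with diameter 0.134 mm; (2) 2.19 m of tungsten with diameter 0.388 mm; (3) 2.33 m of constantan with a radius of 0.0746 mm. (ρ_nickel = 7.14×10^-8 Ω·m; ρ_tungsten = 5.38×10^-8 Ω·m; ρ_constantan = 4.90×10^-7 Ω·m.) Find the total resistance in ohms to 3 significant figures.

Seg 1: A = π(d/2)² = π(6.7000e-05 m)² = 1.410e-08 m²
R_1 = (7.14×10^-8)(0.698)/(1.410e-08) = 3.534 Ω
Seg 2: A = π(d/2)² = π(1.9400e-04 m)² = 1.182e-07 m²
R_2 = (5.38×10^-8)(2.19)/(1.182e-07) = 0.9965 Ω
Seg 3: A = πr² = π(7.4600e-05 m)² = 1.748e-08 m²
R_3 = (4.90×10^-7)(2.33)/(1.748e-08) = 65.3 Ω
R_total = R_1 + R_2 + R_3 = 69.8 Ω

69.8 Ω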